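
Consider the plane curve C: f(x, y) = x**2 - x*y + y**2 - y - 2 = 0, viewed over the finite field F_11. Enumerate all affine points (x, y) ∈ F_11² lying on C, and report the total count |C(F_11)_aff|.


Affine F_11-points: {(0, 2), (0, 10), (2, 1), (2, 2), (6, 3), (6, 4), (8, 3), (8, 6), (9, 4), (9, 6), (10, 1), (10, 10)}; count = 12.

For each of the 121 pairs (x, y) ∈ F_11², evaluate f(x, y) mod 11. Record the zeros.
  x = 0: [0↦9, 1↦9, 2↦0, 3↦4, 4↦10, 5↦7, 6↦6, 7↦7, 8↦10, 9↦4, 10↦0]  zeros at y ∈ {2, 10}
  x = 1: [0↦10, 1↦9, 2↦10, 3↦2, 4↦7, 5↦3, 6↦1, 7↦1, 8↦3, 9↦7, 10↦2]  zeros at y ∈ ∅
  x = 2: [0↦2, 1↦0, 2↦0, 3↦2, 4↦6, 5↦1, 6↦9, 7↦8, 8↦9, 9↦1, 10↦6]  zeros at y ∈ {1, 2}
  x = 3: [0↦7, 1↦4, 2↦3, 3↦4, 4↦7, 5↦1, 6↦8, 7↦6, 8↦6, 9↦8, 10↦1]  zeros at y ∈ ∅
  x = 4: [0↦3, 1↦10, 2↦8, 3↦8, 4↦10, 5↦3, 6↦9, 7↦6, 8↦5, 9↦6, 10↦9]  zeros at y ∈ ∅
  x = 5: [0↦1, 1↦7, 2↦4, 3↦3, 4↦4, 5↦7, 6↦1, 7↦8, 8↦6, 9↦6, 10↦8]  zeros at y ∈ ∅
  x = 6: [0↦1, 1↦6, 2↦2, 3↦0, 4↦0, 5↦2, 6↦6, 7↦1, 8↦9, 9↦8, 10↦9]  zeros at y ∈ {3, 4}
  x = 7: [0↦3, 1↦7, 2↦2, 3↦10, 4↦9, 5↦10, 6↦2, 7↦7, 8↦3, 9↦1, 10↦1]  zeros at y ∈ ∅
  x = 8: [0↦7, 1↦10, 2↦4, 3↦0, 4↦9, 5↦9, 6↦0, 7↦4, 8↦10, 9↦7, 10↦6]  zeros at y ∈ {3, 6}
  x = 9: [0↦2, 1↦4, 2↦8, 3↦3, 4↦0, 5↦10, 6↦0, 7↦3, 8↦8, 9↦4, 10↦2]  zeros at y ∈ {4, 6}
  x = 10: [0↦10, 1↦0, 2↦3, 3↦8, 4↦4, 5↦2, 6↦2, 7↦4, 8↦8, 9↦3, 10↦0]  zeros at y ∈ {1, 10}
Collecting zeros: affine points = {(0, 2), (0, 10), (2, 1), (2, 2), (6, 3), (6, 4), (8, 3), (8, 6), (9, 4), (9, 6), (10, 1), (10, 10)}.
Total count |C(F_11)_aff| = 12.


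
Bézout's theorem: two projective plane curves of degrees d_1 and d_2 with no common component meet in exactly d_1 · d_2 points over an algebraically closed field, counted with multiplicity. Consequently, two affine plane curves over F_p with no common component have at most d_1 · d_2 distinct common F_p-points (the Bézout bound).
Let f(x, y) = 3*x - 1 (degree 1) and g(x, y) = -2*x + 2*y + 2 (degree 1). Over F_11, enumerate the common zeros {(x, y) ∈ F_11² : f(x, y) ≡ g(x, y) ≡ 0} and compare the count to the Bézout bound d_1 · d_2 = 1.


Common zeros: {(4, 3)}; count = 1; Bézout bound = 1.

deg(f) = 1, deg(g) = 1, so Bézout bound = 1.
Scan x ∈ F_11. For each x, list the y ∈ F_11 with f(x, y) ≡ 0 and those with g(x, y) ≡ 0 (mod 11); the common zeros in that column are the intersection.
  x = 0: f ≡ 0 at y ∈ ∅; g ≡ 0 at y ∈ {10}; common: ∅.
  x = 1: f ≡ 0 at y ∈ ∅; g ≡ 0 at y ∈ {0}; common: ∅.
  x = 2: f ≡ 0 at y ∈ ∅; g ≡ 0 at y ∈ {1}; common: ∅.
  x = 3: f ≡ 0 at y ∈ ∅; g ≡ 0 at y ∈ {2}; common: ∅.
  x = 4: f ≡ 0 at y ∈ {0, 1, 2, 3, 4, 5, 6, 7, 8, 9, 10}; g ≡ 0 at y ∈ {3}; common: {3}.
  x = 5: f ≡ 0 at y ∈ ∅; g ≡ 0 at y ∈ {4}; common: ∅.
  x = 6: f ≡ 0 at y ∈ ∅; g ≡ 0 at y ∈ {5}; common: ∅.
  x = 7: f ≡ 0 at y ∈ ∅; g ≡ 0 at y ∈ {6}; common: ∅.
  x = 8: f ≡ 0 at y ∈ ∅; g ≡ 0 at y ∈ {7}; common: ∅.
  x = 9: f ≡ 0 at y ∈ ∅; g ≡ 0 at y ∈ {8}; common: ∅.
  x = 10: f ≡ 0 at y ∈ ∅; g ≡ 0 at y ∈ {9}; common: ∅.
Collecting: common zeros = {(4, 3)}, so the count is 1.
Comparison with the Bézout bound: 1 ≤ 1 = deg(f)·deg(g), as expected for curves with no common component (the bound is attained).


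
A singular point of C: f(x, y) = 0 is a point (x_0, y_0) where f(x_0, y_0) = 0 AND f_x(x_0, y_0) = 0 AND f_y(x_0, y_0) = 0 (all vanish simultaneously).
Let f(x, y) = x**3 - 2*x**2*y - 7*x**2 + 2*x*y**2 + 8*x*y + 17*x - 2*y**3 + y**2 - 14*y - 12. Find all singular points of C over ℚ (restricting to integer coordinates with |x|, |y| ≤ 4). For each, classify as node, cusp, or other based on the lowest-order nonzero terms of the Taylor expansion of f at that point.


Singular points: {(3, 1)}; classification: cusp.

Compute partial derivatives:
  f_x = 3*x**2 - 4*x*y - 14*x + 2*y**2 + 8*y + 17.
  f_y = -2*x**2 + 4*x*y + 8*x - 6*y**2 + 2*y - 14.
Scan x_0 ∈ {−4, ..., 4}. For each x_0, f_y(x_0, y) is a polynomial in y; find its integer roots y ∈ {−4, ..., 4}, then test f_x and f at those candidates.
  x = -4: f_y(-4, y) = -6*y**2 - 14*y - 78; no integer root y with |y| ≤ 4.
  x = -3: f_y(-3, y) = -6*y**2 - 10*y - 56; no integer root y with |y| ≤ 4.
  x = -2: f_y(-2, y) = -6*y**2 - 6*y - 38; no integer root y with |y| ≤ 4.
  x = -1: f_y(-1, y) = -6*y**2 - 2*y - 24; no integer root y with |y| ≤ 4.
  x = 0: f_y(0, y) = -6*y**2 + 2*y - 14; no integer root y with |y| ≤ 4.
  x = 1: f_y(1, y) = -6*y**2 + 6*y - 8; no integer root y with |y| ≤ 4.
  x = 2: f_y(2, y) = -6*y**2 + 10*y - 6; no integer root y with |y| ≤ 4.
  x = 3: f_y(3, y) = -6*y**2 + 14*y - 8; vanishes at y ∈ {1}. (3, 1): f_x = 0, f = 0 — SINGULAR.
  x = 4: f_y(4, y) = -6*y**2 + 18*y - 14; no integer root y with |y| ≤ 4.
Only singular point on the grid: (3, 1).
Classify: substitute x = 3 + u, y = 1 + v and expand: f = u**3 - 2*u**2*v + 2*u*v**2 - 2*v**3 + v**2.
No constant or linear terms (consistent with a singular point). Quadratic part: v**2. Cubic part: u**3 - 2*u**2*v + 2*u*v**2 - 2*v**3.
The quadratic part v**2 is a perfect square, so there is a single (double) tangent line v = 0, i.e. y = 1. Restricting the cubic part to that line (v = 0) leaves u**3 ≠ 0, so f is not divisible by v and the branch is v² ≈ -u**3 to lowest order — this is a cusp.
Classification: cusp.


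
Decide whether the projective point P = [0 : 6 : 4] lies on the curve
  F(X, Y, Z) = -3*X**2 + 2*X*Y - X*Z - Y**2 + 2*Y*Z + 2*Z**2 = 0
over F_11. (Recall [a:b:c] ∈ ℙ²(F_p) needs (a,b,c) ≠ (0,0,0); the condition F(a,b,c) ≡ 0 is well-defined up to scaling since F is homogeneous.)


F(0,6,4) ≡ 0 (mod 11); P is on the curve.

Evaluate F(0, 6, 4) term-by-term (mod 11).
  -3*X**2 ↦ -3·0·1·1 = 0
  2*X*Y ↦ 2·0·6·1 = 0
  -X*Z ↦ -1·0·1·4 = 0
  -Y**2 ↦ -1·1·36·1 = -36
  2*Y*Z ↦ 2·1·6·4 = 48
  2*Z**2 ↦ 2·1·1·16 = 32
Sum: F(0, 6, 4) = (0) + (0) + (0) + (-36) + (48) + (32) = 44.
Reducing mod 11: 44 ≡ 0 (mod 11).
Since F(a, b, c) ≡ 0 (mod 11), P lies on the curve.


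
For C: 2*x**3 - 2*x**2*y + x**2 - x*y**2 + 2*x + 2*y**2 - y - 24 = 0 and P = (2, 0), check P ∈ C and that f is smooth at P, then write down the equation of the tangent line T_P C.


Tangent line at P: 30*x - 9*y - 60 = 0.

Step 1: f(2, 0) = 0, so P lies on C.
Step 2: partial derivatives
  f_x(x, y) = 6*x**2 - 4*x*y + 2*x - y**2 + 2, f_y(x, y) = -2*x**2 - 2*x*y + 4*y - 1.
  f_x(P) = 30, f_y(P) = -9 (gradient nonzero, so P is smooth).
Step 3: tangent line at P: 30·(x − 2) + -9·(y − 0) = 0.
Expanding: 30*x - 9*y - 60 = 0.


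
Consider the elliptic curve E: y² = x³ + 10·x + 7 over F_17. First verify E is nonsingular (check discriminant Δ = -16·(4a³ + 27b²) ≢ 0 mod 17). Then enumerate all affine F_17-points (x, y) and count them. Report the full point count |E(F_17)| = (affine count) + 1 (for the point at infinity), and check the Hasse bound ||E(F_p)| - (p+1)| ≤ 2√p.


Affine points = {(1, 1), (1, 16), (2, 1), (2, 16), (3, 8), (3, 9), (4, 3), (4, 14), (8, 2), (8, 15), (10, 6), (10, 11), (12, 6), (12, 11), (14, 1), (14, 16), (15, 8), (15, 9), (16, 8), (16, 9)}; affine count = 20; |E(F_17)| = 21.

Discriminant check: Δ ∝ 4a³ + 27b² = 4·10³ + 27·7² = 4·1000 + 27·49 ≡ 2 (mod 17). Nonzero ⇒ E is nonsingular.
For each x ∈ F_17, compute rhs = x³ + 10·x + 7 mod 17, then count y ∈ F_17 with y² ≡ rhs.
  x = 0: rhs = 7, matching y values: none (0 points).
  x = 1: rhs = 1, matching y values: 1, 16 (2 points).
  x = 2: rhs = 1, matching y values: 1, 16 (2 points).
  x = 3: rhs = 13, matching y values: 8, 9 (2 points).
  x = 4: rhs = 9, matching y values: 3, 14 (2 points).
  x = 5: rhs = 12, matching y values: none (0 points).
  x = 6: rhs = 11, matching y values: none (0 points).
  x = 7: rhs = 12, matching y values: none (0 points).
  x = 8: rhs = 4, matching y values: 2, 15 (2 points).
  x = 9: rhs = 10, matching y values: none (0 points).
  x = 10: rhs = 2, matching y values: 6, 11 (2 points).
  x = 11: rhs = 3, matching y values: none (0 points).
  x = 12: rhs = 2, matching y values: 6, 11 (2 points).
  x = 13: rhs = 5, matching y values: none (0 points).
  x = 14: rhs = 1, matching y values: 1, 16 (2 points).
  x = 15: rhs = 13, matching y values: 8, 9 (2 points).
  x = 16: rhs = 13, matching y values: 8, 9 (2 points).
Total affine count: 20.
Full point count |E(F_17)| = 20 + 1 = 21.
Hasse bound: |21 − (17+1)| = |3| = 3 ≤ 2√17 ≈ 8.2462 ✓.


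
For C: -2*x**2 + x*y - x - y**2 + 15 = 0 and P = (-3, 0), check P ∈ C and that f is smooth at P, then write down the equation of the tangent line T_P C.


Tangent line at P: 11*x - 3*y + 33 = 0.

Step 1: f(-3, 0) = 0, so P lies on C.
Step 2: partial derivatives
  f_x(x, y) = -4*x + y - 1, f_y(x, y) = x - 2*y.
  f_x(P) = 11, f_y(P) = -3 (gradient nonzero, so P is smooth).
Step 3: tangent line at P: 11·(x − -3) + -3·(y − 0) = 0.
Expanding: 11*x - 3*y + 33 = 0.


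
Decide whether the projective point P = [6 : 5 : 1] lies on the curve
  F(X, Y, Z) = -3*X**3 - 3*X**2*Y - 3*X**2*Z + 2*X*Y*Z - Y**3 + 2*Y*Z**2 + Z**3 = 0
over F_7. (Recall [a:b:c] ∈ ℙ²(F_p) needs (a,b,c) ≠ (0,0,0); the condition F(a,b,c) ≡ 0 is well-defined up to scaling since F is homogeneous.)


F(6,5,1) ≡ 1 (mod 7); P is NOT on the curve.

Evaluate F(6, 5, 1) term-by-term (mod 7).
  -3*X**3 ↦ -3·216·1·1 = -648
  -3*X**2*Y ↦ -3·36·5·1 = -540
  -3*X**2*Z ↦ -3·36·1·1 = -108
  2*X*Y*Z ↦ 2·6·5·1 = 60
  -Y**3 ↦ -1·1·125·1 = -125
  2*Y*Z**2 ↦ 2·1·5·1 = 10
  Z**3 ↦ 1·1·1·1 = 1
Sum: F(6, 5, 1) = (-648) + (-540) + (-108) + (60) + (-125) + (10) + (1) = -1350.
Reducing mod 7: -1350 ≡ 1 (mod 7).
Since F(a, b, c) ≡ 1 ≠ 0 (mod 7), P does NOT lie on the curve.


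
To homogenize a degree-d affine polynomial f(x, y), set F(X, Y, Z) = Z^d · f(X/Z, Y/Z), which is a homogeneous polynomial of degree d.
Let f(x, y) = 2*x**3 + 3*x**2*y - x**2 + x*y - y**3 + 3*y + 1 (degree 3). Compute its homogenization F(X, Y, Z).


F(X, Y, Z) = 2*X**3 + 3*X**2*Y - X**2*Z + X*Y*Z - Y**3 + 3*Y*Z**2 + Z**3

deg(f) = 3.
Substitute x = X/Z, y = Y/Z into f, then multiply by Z^3.
  monomial 2·x^3·y^0 ↦ 2·X^3·Y^0·Z^0.
  monomial 3·x^2·y^1 ↦ 3·X^2·Y^1·Z^0.
  monomial -1·x^2·y^0 ↦ -1·X^2·Y^0·Z^1.
  monomial 1·x^1·y^1 ↦ 1·X^1·Y^1·Z^1.
  monomial -1·x^0·y^3 ↦ -1·X^0·Y^3·Z^0.
  monomial 3·x^0·y^1 ↦ 3·X^0·Y^1·Z^2.
  monomial 1·x^0·y^0 ↦ 1·X^0·Y^0·Z^3.
Collecting: F(X, Y, Z) = 2*X**3 + 3*X**2*Y - X**2*Z + X*Y*Z - Y**3 + 3*Y*Z**2 + Z**3.


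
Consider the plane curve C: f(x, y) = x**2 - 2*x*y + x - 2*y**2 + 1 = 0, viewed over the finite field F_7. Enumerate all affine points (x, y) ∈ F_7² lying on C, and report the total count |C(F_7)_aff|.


Affine F_7-points: {(0, 2), (0, 5), (1, 3), (2, 0), (2, 5), (3, 2), (4, 0), (4, 3)}; count = 8.

For each of the 49 pairs (x, y) ∈ F_7², evaluate f(x, y) mod 7. Record the zeros.
  x = 0: [0↦1, 1↦6, 2↦0, 3↦4, 4↦4, 5↦0, 6↦6]  zeros at y ∈ {2, 5}
  x = 1: [0↦3, 1↦6, 2↦5, 3↦0, 4↦5, 5↦6, 6↦3]  zeros at y ∈ {3}
  x = 2: [0↦0, 1↦1, 2↦5, 3↦5, 4↦1, 5↦0, 6↦2]  zeros at y ∈ {0, 5}
  x = 3: [0↦6, 1↦5, 2↦0, 3↦5, 4↦6, 5↦3, 6↦3]  zeros at y ∈ {2}
  x = 4: [0↦0, 1↦4, 2↦4, 3↦0, 4↦6, 5↦1, 6↦6]  zeros at y ∈ {0, 3}
  x = 5: [0↦3, 1↦5, 2↦3, 3↦4, 4↦1, 5↦1, 6↦4]  zeros at y ∈ ∅
  x = 6: [0↦1, 1↦1, 2↦4, 3↦3, 4↦5, 5↦3, 6↦4]  zeros at y ∈ ∅
Collecting zeros: affine points = {(0, 2), (0, 5), (1, 3), (2, 0), (2, 5), (3, 2), (4, 0), (4, 3)}.
Total count |C(F_7)_aff| = 8.


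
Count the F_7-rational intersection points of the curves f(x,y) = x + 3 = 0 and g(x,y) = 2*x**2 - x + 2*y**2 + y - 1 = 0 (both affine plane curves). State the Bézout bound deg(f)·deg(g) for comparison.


Common zeros: {(4, 4), (4, 6)}; count = 2; Bézout bound = 2.

deg(f) = 1, deg(g) = 2, so Bézout bound = 2.
Scan x ∈ F_7. For each x, list the y ∈ F_7 with f(x, y) ≡ 0 and those with g(x, y) ≡ 0 (mod 7); the common zeros in that column are the intersection.
  x = 0: f ≡ 0 at y ∈ ∅; g ≡ 0 at y ∈ {4, 6}; common: ∅.
  x = 1: f ≡ 0 at y ∈ ∅; g ≡ 0 at y ∈ {0, 3}; common: ∅.
  x = 2: f ≡ 0 at y ∈ ∅; g ≡ 0 at y ∈ ∅; common: ∅.
  x = 3: f ≡ 0 at y ∈ ∅; g ≡ 0 at y ∈ {0, 3}; common: ∅.
  x = 4: f ≡ 0 at y ∈ {0, 1, 2, 3, 4, 5, 6}; g ≡ 0 at y ∈ {4, 6}; common: {4, 6}.
  x = 5: f ≡ 0 at y ∈ ∅; g ≡ 0 at y ∈ ∅; common: ∅.
  x = 6: f ≡ 0 at y ∈ ∅; g ≡ 0 at y ∈ ∅; common: ∅.
Collecting: common zeros = {(4, 4), (4, 6)}, so the count is 2.
Comparison with the Bézout bound: 2 ≤ 2 = deg(f)·deg(g), as expected for curves with no common component (the bound is attained).


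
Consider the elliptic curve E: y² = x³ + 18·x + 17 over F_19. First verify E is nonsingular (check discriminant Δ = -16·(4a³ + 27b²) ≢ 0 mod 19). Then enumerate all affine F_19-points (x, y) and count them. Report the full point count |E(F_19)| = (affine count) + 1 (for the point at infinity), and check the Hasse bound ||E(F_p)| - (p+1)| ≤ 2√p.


Affine points = {(0, 6), (0, 13), (1, 6), (1, 13), (2, 2), (2, 17), (4, 1), (4, 18), (5, 2), (5, 17), (7, 7), (7, 12), (10, 0), (11, 8), (11, 11), (12, 2), (12, 17), (13, 4), (13, 15), (14, 7), (14, 12), (17, 7), (17, 12), (18, 6), (18, 13)}; affine count = 25; |E(F_19)| = 26.

Discriminant check: Δ ∝ 4a³ + 27b² = 4·18³ + 27·17² = 4·5832 + 27·289 ≡ 9 (mod 19). Nonzero ⇒ E is nonsingular.
For each x ∈ F_19, compute rhs = x³ + 18·x + 17 mod 19, then count y ∈ F_19 with y² ≡ rhs.
  x = 0: rhs = 17, matching y values: 6, 13 (2 points).
  x = 1: rhs = 17, matching y values: 6, 13 (2 points).
  x = 2: rhs = 4, matching y values: 2, 17 (2 points).
  x = 3: rhs = 3, matching y values: none (0 points).
  x = 4: rhs = 1, matching y values: 1, 18 (2 points).
  x = 5: rhs = 4, matching y values: 2, 17 (2 points).
  x = 6: rhs = 18, matching y values: none (0 points).
  x = 7: rhs = 11, matching y values: 7, 12 (2 points).
  x = 8: rhs = 8, matching y values: none (0 points).
  x = 9: rhs = 15, matching y values: none (0 points).
  x = 10: rhs = 0, matching y values: 0 (1 points).
  x = 11: rhs = 7, matching y values: 8, 11 (2 points).
  x = 12: rhs = 4, matching y values: 2, 17 (2 points).
  x = 13: rhs = 16, matching y values: 4, 15 (2 points).
  x = 14: rhs = 11, matching y values: 7, 12 (2 points).
  x = 15: rhs = 14, matching y values: none (0 points).
  x = 16: rhs = 12, matching y values: none (0 points).
  x = 17: rhs = 11, matching y values: 7, 12 (2 points).
  x = 18: rhs = 17, matching y values: 6, 13 (2 points).
Total affine count: 25.
Full point count |E(F_19)| = 25 + 1 = 26.
Hasse bound: |26 − (19+1)| = |6| = 6 ≤ 2√19 ≈ 8.7178 ✓.


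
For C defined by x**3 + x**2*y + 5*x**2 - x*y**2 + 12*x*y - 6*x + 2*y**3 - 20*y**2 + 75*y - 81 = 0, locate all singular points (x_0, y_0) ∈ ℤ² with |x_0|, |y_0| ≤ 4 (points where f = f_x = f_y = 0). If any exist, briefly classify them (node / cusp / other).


Singular points: {(-3, 3)}; classification: node.

Compute partial derivatives:
  f_x = 3*x**2 + 2*x*y + 10*x - y**2 + 12*y - 6.
  f_y = x**2 - 2*x*y + 12*x + 6*y**2 - 40*y + 75.
Scan x_0 ∈ {−4, ..., 4}. For each x_0, f_y(x_0, y) is a polynomial in y; find its integer roots y ∈ {−4, ..., 4}, then test f_x and f at those candidates.
  x = -4: f_y(-4, y) = 6*y**2 - 32*y + 43; no integer root y with |y| ≤ 4.
  x = -3: f_y(-3, y) = 6*y**2 - 34*y + 48; vanishes at y ∈ {3}. (-3, 3): f_x = 0, f = 0 — SINGULAR.
  x = -2: f_y(-2, y) = 6*y**2 - 36*y + 55; no integer root y with |y| ≤ 4.
  x = -1: f_y(-1, y) = 6*y**2 - 38*y + 64; no integer root y with |y| ≤ 4.
  x = 0: f_y(0, y) = 6*y**2 - 40*y + 75; no integer root y with |y| ≤ 4.
  x = 1: f_y(1, y) = 6*y**2 - 42*y + 88; no integer root y with |y| ≤ 4.
  x = 2: f_y(2, y) = 6*y**2 - 44*y + 103; no integer root y with |y| ≤ 4.
  x = 3: f_y(3, y) = 6*y**2 - 46*y + 120; no integer root y with |y| ≤ 4.
  x = 4: f_y(4, y) = 6*y**2 - 48*y + 139; no integer root y with |y| ≤ 4.
Only singular point on the grid: (-3, 3).
Classify: substitute x = -3 + u, y = 3 + v and expand: f = u**3 + u**2*v - u**2 - u*v**2 + 2*v**3 + v**2.
No constant or linear terms (consistent with a singular point). Quadratic part: -u**2 + v**2. Cubic part: u**3 + u**2*v - u*v**2 + 2*v**3.
The quadratic part v**2 - u**2 = (v − u)(v + u) splits into two distinct linear factors, so there are two distinct tangent lines y − 3 = ±(x − -3) — this is a node (ordinary double point).
Classification: node.


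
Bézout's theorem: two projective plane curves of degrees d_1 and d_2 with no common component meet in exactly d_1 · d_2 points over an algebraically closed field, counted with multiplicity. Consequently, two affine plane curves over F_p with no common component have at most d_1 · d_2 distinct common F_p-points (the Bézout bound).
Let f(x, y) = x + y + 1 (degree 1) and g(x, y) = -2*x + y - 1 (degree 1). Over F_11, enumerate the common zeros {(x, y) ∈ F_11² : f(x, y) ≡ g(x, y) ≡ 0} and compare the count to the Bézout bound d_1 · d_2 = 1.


Common zeros: {(3, 7)}; count = 1; Bézout bound = 1.

deg(f) = 1, deg(g) = 1, so Bézout bound = 1.
Scan x ∈ F_11. For each x, list the y ∈ F_11 with f(x, y) ≡ 0 and those with g(x, y) ≡ 0 (mod 11); the common zeros in that column are the intersection.
  x = 0: f ≡ 0 at y ∈ {10}; g ≡ 0 at y ∈ {1}; common: ∅.
  x = 1: f ≡ 0 at y ∈ {9}; g ≡ 0 at y ∈ {3}; common: ∅.
  x = 2: f ≡ 0 at y ∈ {8}; g ≡ 0 at y ∈ {5}; common: ∅.
  x = 3: f ≡ 0 at y ∈ {7}; g ≡ 0 at y ∈ {7}; common: {7}.
  x = 4: f ≡ 0 at y ∈ {6}; g ≡ 0 at y ∈ {9}; common: ∅.
  x = 5: f ≡ 0 at y ∈ {5}; g ≡ 0 at y ∈ {0}; common: ∅.
  x = 6: f ≡ 0 at y ∈ {4}; g ≡ 0 at y ∈ {2}; common: ∅.
  x = 7: f ≡ 0 at y ∈ {3}; g ≡ 0 at y ∈ {4}; common: ∅.
  x = 8: f ≡ 0 at y ∈ {2}; g ≡ 0 at y ∈ {6}; common: ∅.
  x = 9: f ≡ 0 at y ∈ {1}; g ≡ 0 at y ∈ {8}; common: ∅.
  x = 10: f ≡ 0 at y ∈ {0}; g ≡ 0 at y ∈ {10}; common: ∅.
Collecting: common zeros = {(3, 7)}, so the count is 1.
Comparison with the Bézout bound: 1 ≤ 1 = deg(f)·deg(g), as expected for curves with no common component (the bound is attained).


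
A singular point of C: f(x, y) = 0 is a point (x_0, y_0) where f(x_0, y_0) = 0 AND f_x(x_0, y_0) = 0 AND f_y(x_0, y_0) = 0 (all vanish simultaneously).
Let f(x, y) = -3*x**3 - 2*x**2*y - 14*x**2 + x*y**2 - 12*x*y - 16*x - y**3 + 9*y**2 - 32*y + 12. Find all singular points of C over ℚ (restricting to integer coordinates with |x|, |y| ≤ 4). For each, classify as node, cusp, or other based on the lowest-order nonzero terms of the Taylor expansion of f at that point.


Singular points: {(-2, 2)}; classification: cusp.

Compute partial derivatives:
  f_x = -9*x**2 - 4*x*y - 28*x + y**2 - 12*y - 16.
  f_y = -2*x**2 + 2*x*y - 12*x - 3*y**2 + 18*y - 32.
Scan x_0 ∈ {−4, ..., 4}. For each x_0, f_y(x_0, y) is a polynomial in y; find its integer roots y ∈ {−4, ..., 4}, then test f_x and f at those candidates.
  x = -4: f_y(-4, y) = -3*y**2 + 10*y - 16; no integer root y with |y| ≤ 4.
  x = -3: f_y(-3, y) = -3*y**2 + 12*y - 14; no integer root y with |y| ≤ 4.
  x = -2: f_y(-2, y) = -3*y**2 + 14*y - 16; vanishes at y ∈ {2}. (-2, 2): f_x = 0, f = 0 — SINGULAR.
  x = -1: f_y(-1, y) = -3*y**2 + 16*y - 22; no integer root y with |y| ≤ 4.
  x = 0: f_y(0, y) = -3*y**2 + 18*y - 32; no integer root y with |y| ≤ 4.
  x = 1: f_y(1, y) = -3*y**2 + 20*y - 46; no integer root y with |y| ≤ 4.
  x = 2: f_y(2, y) = -3*y**2 + 22*y - 64; no integer root y with |y| ≤ 4.
  x = 3: f_y(3, y) = -3*y**2 + 24*y - 86; no integer root y with |y| ≤ 4.
  x = 4: f_y(4, y) = -3*y**2 + 26*y - 112; no integer root y with |y| ≤ 4.
Only singular point on the grid: (-2, 2).
Classify: substitute x = -2 + u, y = 2 + v and expand: f = -3*u**3 - 2*u**2*v + u*v**2 - v**3 + v**2.
No constant or linear terms (consistent with a singular point). Quadratic part: v**2. Cubic part: -3*u**3 - 2*u**2*v + u*v**2 - v**3.
The quadratic part v**2 is a perfect square, so there is a single (double) tangent line v = 0, i.e. y = 2. Restricting the cubic part to that line (v = 0) leaves -3*u**3 ≠ 0, so f is not divisible by v and the branch is v² ≈ 3*u**3 to lowest order — this is a cusp.
Classification: cusp.


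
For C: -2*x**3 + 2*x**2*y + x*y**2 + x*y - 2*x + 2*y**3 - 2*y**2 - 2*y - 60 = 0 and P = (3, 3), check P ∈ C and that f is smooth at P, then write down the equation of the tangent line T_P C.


Tangent line at P: -8*x + 79*y - 213 = 0.

Step 1: f(3, 3) = 0, so P lies on C.
Step 2: partial derivatives
  f_x(x, y) = -6*x**2 + 4*x*y + y**2 + y - 2, f_y(x, y) = 2*x**2 + 2*x*y + x + 6*y**2 - 4*y - 2.
  f_x(P) = -8, f_y(P) = 79 (gradient nonzero, so P is smooth).
Step 3: tangent line at P: -8·(x − 3) + 79·(y − 3) = 0.
Expanding: -8*x + 79*y - 213 = 0.


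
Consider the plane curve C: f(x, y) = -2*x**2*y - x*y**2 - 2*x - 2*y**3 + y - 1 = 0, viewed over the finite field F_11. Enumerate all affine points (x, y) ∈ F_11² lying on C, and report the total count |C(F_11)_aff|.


Affine F_11-points: {(0, 10), (1, 9), (3, 6), (5, 0), (6, 9), (7, 1), (7, 2), (7, 10), (8, 1), (8, 2), (8, 4), (9, 4)}; count = 12.

For each of the 121 pairs (x, y) ∈ F_11², evaluate f(x, y) mod 11. Record the zeros.
  x = 0: [0↦10, 1↦9, 2↦7, 3↦3, 4↦7, 5↦7, 6↦2, 7↦2, 8↦6, 9↦2, 10↦0]  zeros at y ∈ {10}
  x = 1: [0↦8, 1↦4, 2↦8, 3↦8, 4↦3, 5↦3, 6↦7, 7↦3, 8↦1, 9↦0, 10↦10]  zeros at y ∈ {9}
  x = 2: [0↦6, 1↦6, 2↦1, 3↦1, 4↦5, 5↦1, 6↦10, 7↦9, 8↦8, 9↦6, 10↦2]  zeros at y ∈ ∅
  x = 3: [0↦4, 1↦4, 2↦8, 3↦4, 4↦2, 5↦1, 6↦0, 7↦9, 8↦5, 9↦9, 10↦9]  zeros at y ∈ {6}
  x = 4: [0↦2, 1↦9, 2↦7, 3↦6, 4↦5, 5↦3, 6↦10, 7↦3, 8↦3, 9↦9, 10↦9]  zeros at y ∈ ∅
  x = 5: [0↦0, 1↦10, 2↦9, 3↦7, 4↦3, 5↦7, 6↦7, 7↦2, 8↦2, 9↦6, 10↦2]  zeros at y ∈ {0}
  x = 6: [0↦9, 1↦7, 2↦3, 3↦7, 4↦7, 5↦2, 6↦2, 7↦6, 8↦2, 9↦0, 10↦10]  zeros at y ∈ {9}
  x = 7: [0↦7, 1↦0, 2↦0, 3↦6, 4↦6, 5↦10, 6↦6, 7↦4, 8↦3, 9↦2, 10↦0]  zeros at y ∈ {1, 2, 10}
  x = 8: [0↦5, 1↦0, 2↦0, 3↦4, 4↦0, 5↦9, 6↦8, 7↦7, 8↦5, 9↦1, 10↦5]  zeros at y ∈ {1, 2, 4}
  x = 9: [0↦3, 1↦7, 2↦3, 3↦1, 4↦0, 5↦10, 6↦8, 7↦4, 8↦8, 9↦8, 10↦3]  zeros at y ∈ {4}
  x = 10: [0↦1, 1↦10, 2↦9, 3↦8, 4↦6, 5↦2, 6↦6, 7↦6, 8↦1, 9↦1, 10↦5]  zeros at y ∈ ∅
Collecting zeros: affine points = {(0, 10), (1, 9), (3, 6), (5, 0), (6, 9), (7, 1), (7, 2), (7, 10), (8, 1), (8, 2), (8, 4), (9, 4)}.
Total count |C(F_11)_aff| = 12.


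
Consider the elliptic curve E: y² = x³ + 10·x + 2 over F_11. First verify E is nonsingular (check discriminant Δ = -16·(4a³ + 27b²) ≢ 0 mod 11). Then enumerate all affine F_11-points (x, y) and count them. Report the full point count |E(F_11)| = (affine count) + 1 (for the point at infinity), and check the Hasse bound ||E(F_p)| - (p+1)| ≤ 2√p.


Affine points = {(3, 2), (3, 9), (5, 1), (5, 10), (6, 5), (6, 6), (8, 0)}; affine count = 7; |E(F_11)| = 8.

Discriminant check: Δ ∝ 4a³ + 27b² = 4·10³ + 27·2² = 4·1000 + 27·4 ≡ 5 (mod 11). Nonzero ⇒ E is nonsingular.
For each x ∈ F_11, compute rhs = x³ + 10·x + 2 mod 11, then count y ∈ F_11 with y² ≡ rhs.
  x = 0: rhs = 2, matching y values: none (0 points).
  x = 1: rhs = 2, matching y values: none (0 points).
  x = 2: rhs = 8, matching y values: none (0 points).
  x = 3: rhs = 4, matching y values: 2, 9 (2 points).
  x = 4: rhs = 7, matching y values: none (0 points).
  x = 5: rhs = 1, matching y values: 1, 10 (2 points).
  x = 6: rhs = 3, matching y values: 5, 6 (2 points).
  x = 7: rhs = 8, matching y values: none (0 points).
  x = 8: rhs = 0, matching y values: 0 (1 points).
  x = 9: rhs = 7, matching y values: none (0 points).
  x = 10: rhs = 2, matching y values: none (0 points).
Total affine count: 7.
Full point count |E(F_11)| = 7 + 1 = 8.
Hasse bound: |8 − (11+1)| = |-4| = 4 ≤ 2√11 ≈ 6.6332 ✓.


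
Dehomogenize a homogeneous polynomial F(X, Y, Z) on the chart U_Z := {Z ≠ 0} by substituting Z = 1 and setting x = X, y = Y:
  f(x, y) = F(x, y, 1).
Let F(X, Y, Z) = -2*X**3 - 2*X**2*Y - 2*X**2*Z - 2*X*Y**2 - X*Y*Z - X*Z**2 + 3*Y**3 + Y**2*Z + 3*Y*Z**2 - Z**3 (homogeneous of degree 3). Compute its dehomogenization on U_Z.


f(x, y) = -2*x**3 - 2*x**2*y - 2*x**2 - 2*x*y**2 - x*y - x + 3*y**3 + y**2 + 3*y - 1

On U_Z we set Z = 1. Each monomial c·X^i·Y^j·Z^k in F becomes c·x^i·y^j·1^k = c·x^i·y^j.
Substituting Z = 1: F(X, Y, 1) = -2*x**3 - 2*x**2*y - 2*x**2 - 2*x*y**2 - x*y - x + 3*y**3 + y**2 + 3*y - 1.
Note: deg(f) ≤ deg(F) = 3; strict inequality happens when F is divisible by Z (lost terms).


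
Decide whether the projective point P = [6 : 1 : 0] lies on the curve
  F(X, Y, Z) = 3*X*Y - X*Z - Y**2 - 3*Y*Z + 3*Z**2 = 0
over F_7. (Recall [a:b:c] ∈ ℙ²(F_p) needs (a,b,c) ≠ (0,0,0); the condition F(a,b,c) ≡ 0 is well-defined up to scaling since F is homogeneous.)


F(6,1,0) ≡ 3 (mod 7); P is NOT on the curve.

Evaluate F(6, 1, 0) term-by-term (mod 7).
  3*X*Y ↦ 3·6·1·1 = 18
  -X*Z ↦ -1·6·1·0 = 0
  -Y**2 ↦ -1·1·1·1 = -1
  -3*Y*Z ↦ -3·1·1·0 = 0
  3*Z**2 ↦ 3·1·1·0 = 0
Sum: F(6, 1, 0) = (18) + (0) + (-1) + (0) + (0) = 17.
Reducing mod 7: 17 ≡ 3 (mod 7).
Since F(a, b, c) ≡ 3 ≠ 0 (mod 7), P does NOT lie on the curve.


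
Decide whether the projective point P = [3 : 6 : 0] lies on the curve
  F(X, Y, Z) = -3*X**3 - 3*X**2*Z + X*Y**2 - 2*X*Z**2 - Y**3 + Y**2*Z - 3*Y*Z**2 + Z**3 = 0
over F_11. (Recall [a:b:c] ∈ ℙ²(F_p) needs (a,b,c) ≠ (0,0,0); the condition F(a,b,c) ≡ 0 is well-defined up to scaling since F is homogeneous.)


F(3,6,0) ≡ 9 (mod 11); P is NOT on the curve.

Evaluate F(3, 6, 0) term-by-term (mod 11).
  -3*X**3 ↦ -3·27·1·1 = -81
  -3*X**2*Z ↦ -3·9·1·0 = 0
  X*Y**2 ↦ 1·3·36·1 = 108
  -2*X*Z**2 ↦ -2·3·1·0 = 0
  -Y**3 ↦ -1·1·216·1 = -216
  Y**2*Z ↦ 1·1·36·0 = 0
  -3*Y*Z**2 ↦ -3·1·6·0 = 0
  Z**3 ↦ 1·1·1·0 = 0
Sum: F(3, 6, 0) = (-81) + (0) + (108) + (0) + (-216) + (0) + (0) + (0) = -189.
Reducing mod 11: -189 ≡ 9 (mod 11).
Since F(a, b, c) ≡ 9 ≠ 0 (mod 11), P does NOT lie on the curve.


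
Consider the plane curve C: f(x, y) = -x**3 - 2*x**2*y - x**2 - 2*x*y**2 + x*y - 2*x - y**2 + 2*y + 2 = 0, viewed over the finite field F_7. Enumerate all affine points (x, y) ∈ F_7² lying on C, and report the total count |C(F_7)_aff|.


Affine F_7-points: {(2, 0), (2, 2), (3, 5), (4, 3), (4, 5), (5, 6)}; count = 6.

For each of the 49 pairs (x, y) ∈ F_7², evaluate f(x, y) mod 7. Record the zeros.
  x = 0: [0↦2, 1↦3, 2↦2, 3↦6, 4↦1, 5↦1, 6↦6]  zeros at y ∈ ∅
  x = 1: [0↦5, 1↦3, 2↦2, 3↦2, 4↦3, 5↦5, 6↦1]  zeros at y ∈ ∅
  x = 2: [0↦0, 1↦5, 2↦0, 3↦6, 4↦2, 5↦2, 6↦6]  zeros at y ∈ {0, 2}
  x = 3: [0↦2, 1↦3, 2↦4, 3↦5, 4↦6, 5↦0, 6↦1]  zeros at y ∈ {5}
  x = 4: [0↦5, 1↦5, 2↦1, 3↦0, 4↦2, 5↦0, 6↦1]  zeros at y ∈ {3, 5}
  x = 5: [0↦3, 1↦5, 2↦6, 3↦6, 4↦5, 5↦3, 6↦0]  zeros at y ∈ {6}
  x = 6: [0↦4, 1↦4, 2↦6, 3↦3, 4↦2, 5↦3, 6↦6]  zeros at y ∈ ∅
Collecting zeros: affine points = {(2, 0), (2, 2), (3, 5), (4, 3), (4, 5), (5, 6)}.
Total count |C(F_7)_aff| = 6.


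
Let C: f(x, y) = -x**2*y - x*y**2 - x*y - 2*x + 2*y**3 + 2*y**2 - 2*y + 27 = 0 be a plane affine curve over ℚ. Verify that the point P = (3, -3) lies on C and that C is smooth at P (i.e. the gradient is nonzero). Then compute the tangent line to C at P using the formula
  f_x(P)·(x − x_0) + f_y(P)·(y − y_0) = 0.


Tangent line at P: 10*x + 46*y + 108 = 0.

Step 1: f(3, -3) = 0, so P lies on C.
Step 2: partial derivatives
  f_x(x, y) = -2*x*y - y**2 - y - 2, f_y(x, y) = -x**2 - 2*x*y - x + 6*y**2 + 4*y - 2.
  f_x(P) = 10, f_y(P) = 46 (gradient nonzero, so P is smooth).
Step 3: tangent line at P: 10·(x − 3) + 46·(y − -3) = 0.
Expanding: 10*x + 46*y + 108 = 0.


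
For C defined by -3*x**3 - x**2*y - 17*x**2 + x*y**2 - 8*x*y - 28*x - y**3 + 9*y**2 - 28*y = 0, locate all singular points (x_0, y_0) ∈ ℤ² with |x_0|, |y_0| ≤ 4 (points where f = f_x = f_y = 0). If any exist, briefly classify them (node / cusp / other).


Singular points: {(-2, 2)}; classification: node.

Compute partial derivatives:
  f_x = -9*x**2 - 2*x*y - 34*x + y**2 - 8*y - 28.
  f_y = -x**2 + 2*x*y - 8*x - 3*y**2 + 18*y - 28.
Scan x_0 ∈ {−4, ..., 4}. For each x_0, f_y(x_0, y) is a polynomial in y; find its integer roots y ∈ {−4, ..., 4}, then test f_x and f at those candidates.
  x = -4: f_y(-4, y) = -3*y**2 + 10*y - 12; no integer root y with |y| ≤ 4.
  x = -3: f_y(-3, y) = -3*y**2 + 12*y - 13; no integer root y with |y| ≤ 4.
  x = -2: f_y(-2, y) = -3*y**2 + 14*y - 16; vanishes at y ∈ {2}. (-2, 2): f_x = 0, f = 0 — SINGULAR.
  x = -1: f_y(-1, y) = -3*y**2 + 16*y - 21; vanishes at y ∈ {3}. (-1, 3): f_x = -12 ≠ 0.
  x = 0: f_y(0, y) = -3*y**2 + 18*y - 28; no integer root y with |y| ≤ 4.
  x = 1: f_y(1, y) = -3*y**2 + 20*y - 37; no integer root y with |y| ≤ 4.
  x = 2: f_y(2, y) = -3*y**2 + 22*y - 48; no integer root y with |y| ≤ 4.
  x = 3: f_y(3, y) = -3*y**2 + 24*y - 61; no integer root y with |y| ≤ 4.
  x = 4: f_y(4, y) = -3*y**2 + 26*y - 76; no integer root y with |y| ≤ 4.
Only singular point on the grid: (-2, 2).
Classify: substitute x = -2 + u, y = 2 + v and expand: f = -3*u**3 - u**2*v - u**2 + u*v**2 - v**3 + v**2.
No constant or linear terms (consistent with a singular point). Quadratic part: -u**2 + v**2. Cubic part: -3*u**3 - u**2*v + u*v**2 - v**3.
The quadratic part v**2 - u**2 = (v − u)(v + u) splits into two distinct linear factors, so there are two distinct tangent lines y − 2 = ±(x − -2) — this is a node (ordinary double point).
Classification: node.


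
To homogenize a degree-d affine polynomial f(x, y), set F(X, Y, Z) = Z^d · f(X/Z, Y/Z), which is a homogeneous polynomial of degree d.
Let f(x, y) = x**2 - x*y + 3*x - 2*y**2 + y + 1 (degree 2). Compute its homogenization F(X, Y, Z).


F(X, Y, Z) = X**2 - X*Y + 3*X*Z - 2*Y**2 + Y*Z + Z**2

deg(f) = 2.
Substitute x = X/Z, y = Y/Z into f, then multiply by Z^2.
  monomial 1·x^2·y^0 ↦ 1·X^2·Y^0·Z^0.
  monomial -1·x^1·y^1 ↦ -1·X^1·Y^1·Z^0.
  monomial 3·x^1·y^0 ↦ 3·X^1·Y^0·Z^1.
  monomial -2·x^0·y^2 ↦ -2·X^0·Y^2·Z^0.
  monomial 1·x^0·y^1 ↦ 1·X^0·Y^1·Z^1.
  monomial 1·x^0·y^0 ↦ 1·X^0·Y^0·Z^2.
Collecting: F(X, Y, Z) = X**2 - X*Y + 3*X*Z - 2*Y**2 + Y*Z + Z**2.


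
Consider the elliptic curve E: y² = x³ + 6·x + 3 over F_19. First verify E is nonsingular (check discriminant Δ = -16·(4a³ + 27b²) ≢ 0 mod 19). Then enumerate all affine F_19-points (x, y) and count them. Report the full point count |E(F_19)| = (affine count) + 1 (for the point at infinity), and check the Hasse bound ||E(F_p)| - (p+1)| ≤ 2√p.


Affine points = {(2, 2), (2, 17), (5, 5), (5, 14), (9, 8), (9, 11), (12, 6), (12, 13), (13, 6), (13, 13), (14, 0)}; affine count = 11; |E(F_19)| = 12.

Discriminant check: Δ ∝ 4a³ + 27b² = 4·6³ + 27·3² = 4·216 + 27·9 ≡ 5 (mod 19). Nonzero ⇒ E is nonsingular.
For each x ∈ F_19, compute rhs = x³ + 6·x + 3 mod 19, then count y ∈ F_19 with y² ≡ rhs.
  x = 0: rhs = 3, matching y values: none (0 points).
  x = 1: rhs = 10, matching y values: none (0 points).
  x = 2: rhs = 4, matching y values: 2, 17 (2 points).
  x = 3: rhs = 10, matching y values: none (0 points).
  x = 4: rhs = 15, matching y values: none (0 points).
  x = 5: rhs = 6, matching y values: 5, 14 (2 points).
  x = 6: rhs = 8, matching y values: none (0 points).
  x = 7: rhs = 8, matching y values: none (0 points).
  x = 8: rhs = 12, matching y values: none (0 points).
  x = 9: rhs = 7, matching y values: 8, 11 (2 points).
  x = 10: rhs = 18, matching y values: none (0 points).
  x = 11: rhs = 13, matching y values: none (0 points).
  x = 12: rhs = 17, matching y values: 6, 13 (2 points).
  x = 13: rhs = 17, matching y values: 6, 13 (2 points).
  x = 14: rhs = 0, matching y values: 0 (1 points).
  x = 15: rhs = 10, matching y values: none (0 points).
  x = 16: rhs = 15, matching y values: none (0 points).
  x = 17: rhs = 2, matching y values: none (0 points).
  x = 18: rhs = 15, matching y values: none (0 points).
Total affine count: 11.
Full point count |E(F_19)| = 11 + 1 = 12.
Hasse bound: |12 − (19+1)| = |-8| = 8 ≤ 2√19 ≈ 8.7178 ✓.


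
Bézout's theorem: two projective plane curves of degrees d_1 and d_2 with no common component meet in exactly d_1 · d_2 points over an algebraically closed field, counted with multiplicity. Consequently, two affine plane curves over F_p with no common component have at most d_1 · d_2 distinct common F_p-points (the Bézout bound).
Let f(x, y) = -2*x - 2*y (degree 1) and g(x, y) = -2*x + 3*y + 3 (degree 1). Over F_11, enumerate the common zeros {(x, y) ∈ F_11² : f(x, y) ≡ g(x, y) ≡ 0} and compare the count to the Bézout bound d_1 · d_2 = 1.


Common zeros: {(5, 6)}; count = 1; Bézout bound = 1.

deg(f) = 1, deg(g) = 1, so Bézout bound = 1.
Scan x ∈ F_11. For each x, list the y ∈ F_11 with f(x, y) ≡ 0 and those with g(x, y) ≡ 0 (mod 11); the common zeros in that column are the intersection.
  x = 0: f ≡ 0 at y ∈ {0}; g ≡ 0 at y ∈ {10}; common: ∅.
  x = 1: f ≡ 0 at y ∈ {10}; g ≡ 0 at y ∈ {7}; common: ∅.
  x = 2: f ≡ 0 at y ∈ {9}; g ≡ 0 at y ∈ {4}; common: ∅.
  x = 3: f ≡ 0 at y ∈ {8}; g ≡ 0 at y ∈ {1}; common: ∅.
  x = 4: f ≡ 0 at y ∈ {7}; g ≡ 0 at y ∈ {9}; common: ∅.
  x = 5: f ≡ 0 at y ∈ {6}; g ≡ 0 at y ∈ {6}; common: {6}.
  x = 6: f ≡ 0 at y ∈ {5}; g ≡ 0 at y ∈ {3}; common: ∅.
  x = 7: f ≡ 0 at y ∈ {4}; g ≡ 0 at y ∈ {0}; common: ∅.
  x = 8: f ≡ 0 at y ∈ {3}; g ≡ 0 at y ∈ {8}; common: ∅.
  x = 9: f ≡ 0 at y ∈ {2}; g ≡ 0 at y ∈ {5}; common: ∅.
  x = 10: f ≡ 0 at y ∈ {1}; g ≡ 0 at y ∈ {2}; common: ∅.
Collecting: common zeros = {(5, 6)}, so the count is 1.
Comparison with the Bézout bound: 1 ≤ 1 = deg(f)·deg(g), as expected for curves with no common component (the bound is attained).


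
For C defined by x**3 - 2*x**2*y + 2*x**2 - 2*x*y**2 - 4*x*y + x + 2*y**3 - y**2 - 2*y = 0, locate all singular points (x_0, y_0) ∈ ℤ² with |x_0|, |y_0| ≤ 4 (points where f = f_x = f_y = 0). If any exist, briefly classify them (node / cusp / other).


Singular points: {(-1, 0)}; classification: node.

Compute partial derivatives:
  f_x = 3*x**2 - 4*x*y + 4*x - 2*y**2 - 4*y + 1.
  f_y = -2*x**2 - 4*x*y - 4*x + 6*y**2 - 2*y - 2.
Scan x_0 ∈ {−4, ..., 4}. For each x_0, f_y(x_0, y) is a polynomial in y; find its integer roots y ∈ {−4, ..., 4}, then test f_x and f at those candidates.
  x = -4: f_y(-4, y) = 6*y**2 + 14*y - 18; no integer root y with |y| ≤ 4.
  x = -3: f_y(-3, y) = 6*y**2 + 10*y - 8; no integer root y with |y| ≤ 4.
  x = -2: f_y(-2, y) = 6*y**2 + 6*y - 2; no integer root y with |y| ≤ 4.
  x = -1: f_y(-1, y) = 6*y**2 + 2*y; vanishes at y ∈ {0}. (-1, 0): f_x = 0, f = 0 — SINGULAR.
  x = 0: f_y(0, y) = 6*y**2 - 2*y - 2; no integer root y with |y| ≤ 4.
  x = 1: f_y(1, y) = 6*y**2 - 6*y - 8; no integer root y with |y| ≤ 4.
  x = 2: f_y(2, y) = 6*y**2 - 10*y - 18; no integer root y with |y| ≤ 4.
  x = 3: f_y(3, y) = 6*y**2 - 14*y - 32; no integer root y with |y| ≤ 4.
  x = 4: f_y(4, y) = 6*y**2 - 18*y - 50; no integer root y with |y| ≤ 4.
Only singular point on the grid: (-1, 0).
Classify: substitute x = -1 + u, y = 0 + v and expand: f = u**3 - 2*u**2*v - u**2 - 2*u*v**2 + 2*v**3 + v**2.
No constant or linear terms (consistent with a singular point). Quadratic part: -u**2 + v**2. Cubic part: u**3 - 2*u**2*v - 2*u*v**2 + 2*v**3.
The quadratic part v**2 - u**2 = (v − u)(v + u) splits into two distinct linear factors, so there are two distinct tangent lines y − 0 = ±(x − -1) — this is a node (ordinary double point).
Classification: node.


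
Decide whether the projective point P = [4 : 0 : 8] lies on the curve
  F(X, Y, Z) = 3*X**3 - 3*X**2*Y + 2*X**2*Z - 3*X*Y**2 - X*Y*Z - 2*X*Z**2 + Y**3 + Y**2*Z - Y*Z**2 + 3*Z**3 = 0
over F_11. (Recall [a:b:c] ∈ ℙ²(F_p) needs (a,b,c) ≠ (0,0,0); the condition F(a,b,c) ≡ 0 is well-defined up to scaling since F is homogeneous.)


F(4,0,8) ≡ 9 (mod 11); P is NOT on the curve.

Evaluate F(4, 0, 8) term-by-term (mod 11).
  3*X**3 ↦ 3·64·1·1 = 192
  -3*X**2*Y ↦ -3·16·0·1 = 0
  2*X**2*Z ↦ 2·16·1·8 = 256
  -3*X*Y**2 ↦ -3·4·0·1 = 0
  -X*Y*Z ↦ -1·4·0·8 = 0
  -2*X*Z**2 ↦ -2·4·1·64 = -512
  Y**3 ↦ 1·1·0·1 = 0
  Y**2*Z ↦ 1·1·0·8 = 0
  -Y*Z**2 ↦ -1·1·0·64 = 0
  3*Z**3 ↦ 3·1·1·512 = 1536
Sum: F(4, 0, 8) = (192) + (0) + (256) + (0) + (0) + (-512) + (0) + (0) + (0) + (1536) = 1472.
Reducing mod 11: 1472 ≡ 9 (mod 11).
Since F(a, b, c) ≡ 9 ≠ 0 (mod 11), P does NOT lie on the curve.


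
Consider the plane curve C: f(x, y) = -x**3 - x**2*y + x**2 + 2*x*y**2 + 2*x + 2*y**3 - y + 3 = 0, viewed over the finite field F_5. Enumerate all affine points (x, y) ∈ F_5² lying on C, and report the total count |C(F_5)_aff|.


Affine F_5-points: {(1, 0), (1, 2), (2, 2), (2, 4), (3, 4)}; count = 5.

For each of the 25 pairs (x, y) ∈ F_5², evaluate f(x, y) mod 5. Record the zeros.
  x = 0: [0↦3, 1↦4, 2↦2, 3↦4, 4↦2]  zeros at y ∈ ∅
  x = 1: [0↦0, 1↦2, 2↦0, 3↦1, 4↦2]  zeros at y ∈ {0, 2}
  x = 2: [0↦3, 1↦4, 2↦0, 3↦3, 4↦0]  zeros at y ∈ {2, 4}
  x = 3: [0↦1, 1↦4, 2↦1, 3↦4, 4↦0]  zeros at y ∈ {4}
  x = 4: [0↦3, 1↦1, 2↦2, 3↦3, 4↦1]  zeros at y ∈ ∅
Collecting zeros: affine points = {(1, 0), (1, 2), (2, 2), (2, 4), (3, 4)}.
Total count |C(F_5)_aff| = 5.


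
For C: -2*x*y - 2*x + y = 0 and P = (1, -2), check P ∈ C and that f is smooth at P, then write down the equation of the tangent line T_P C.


Tangent line at P: 2*x - y - 4 = 0.

Step 1: f(1, -2) = 0, so P lies on C.
Step 2: partial derivatives
  f_x(x, y) = -2*y - 2, f_y(x, y) = 1 - 2*x.
  f_x(P) = 2, f_y(P) = -1 (gradient nonzero, so P is smooth).
Step 3: tangent line at P: 2·(x − 1) + -1·(y − -2) = 0.
Expanding: 2*x - y - 4 = 0.


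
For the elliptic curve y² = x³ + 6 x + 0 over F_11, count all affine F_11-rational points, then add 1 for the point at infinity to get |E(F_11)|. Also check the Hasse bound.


Affine points = {(0, 0), (2, 3), (2, 8), (3, 1), (3, 10), (4, 0), (5, 1), (5, 10), (7, 0), (10, 2), (10, 9)}; affine count = 11; |E(F_11)| = 12.

Discriminant check: Δ ∝ 4a³ + 27b² = 4·6³ + 27·0² = 4·216 + 27·0 ≡ 6 (mod 11). Nonzero ⇒ E is nonsingular.
For each x ∈ F_11, compute rhs = x³ + 6·x + 0 mod 11, then count y ∈ F_11 with y² ≡ rhs.
  x = 0: rhs = 0, matching y values: 0 (1 points).
  x = 1: rhs = 7, matching y values: none (0 points).
  x = 2: rhs = 9, matching y values: 3, 8 (2 points).
  x = 3: rhs = 1, matching y values: 1, 10 (2 points).
  x = 4: rhs = 0, matching y values: 0 (1 points).
  x = 5: rhs = 1, matching y values: 1, 10 (2 points).
  x = 6: rhs = 10, matching y values: none (0 points).
  x = 7: rhs = 0, matching y values: 0 (1 points).
  x = 8: rhs = 10, matching y values: none (0 points).
  x = 9: rhs = 2, matching y values: none (0 points).
  x = 10: rhs = 4, matching y values: 2, 9 (2 points).
Total affine count: 11.
Full point count |E(F_11)| = 11 + 1 = 12.
Hasse bound: |12 − (11+1)| = |0| = 0 ≤ 2√11 ≈ 6.6332 ✓.


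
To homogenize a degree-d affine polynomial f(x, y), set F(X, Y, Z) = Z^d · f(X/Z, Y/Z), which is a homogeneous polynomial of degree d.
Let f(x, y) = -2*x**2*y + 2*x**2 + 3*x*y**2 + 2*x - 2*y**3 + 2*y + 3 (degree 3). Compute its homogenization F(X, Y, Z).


F(X, Y, Z) = -2*X**2*Y + 2*X**2*Z + 3*X*Y**2 + 2*X*Z**2 - 2*Y**3 + 2*Y*Z**2 + 3*Z**3

deg(f) = 3.
Substitute x = X/Z, y = Y/Z into f, then multiply by Z^3.
  monomial -2·x^2·y^1 ↦ -2·X^2·Y^1·Z^0.
  monomial 2·x^2·y^0 ↦ 2·X^2·Y^0·Z^1.
  monomial 3·x^1·y^2 ↦ 3·X^1·Y^2·Z^0.
  monomial 2·x^1·y^0 ↦ 2·X^1·Y^0·Z^2.
  monomial -2·x^0·y^3 ↦ -2·X^0·Y^3·Z^0.
  monomial 2·x^0·y^1 ↦ 2·X^0·Y^1·Z^2.
  monomial 3·x^0·y^0 ↦ 3·X^0·Y^0·Z^3.
Collecting: F(X, Y, Z) = -2*X**2*Y + 2*X**2*Z + 3*X*Y**2 + 2*X*Z**2 - 2*Y**3 + 2*Y*Z**2 + 3*Z**3.
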